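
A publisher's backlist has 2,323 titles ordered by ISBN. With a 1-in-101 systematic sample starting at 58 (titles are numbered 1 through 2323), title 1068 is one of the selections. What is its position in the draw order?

k = 101
position = (1068 − 58)/101 + 1 = 1010/101 + 1 = 10 + 1 = 11

11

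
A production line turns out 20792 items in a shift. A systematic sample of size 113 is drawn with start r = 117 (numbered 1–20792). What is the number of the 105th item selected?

k = 20792/113 = 184
105th selection = r + (105−1)·k = 117 + 104×184 = 117 + 19136 = 19253

19253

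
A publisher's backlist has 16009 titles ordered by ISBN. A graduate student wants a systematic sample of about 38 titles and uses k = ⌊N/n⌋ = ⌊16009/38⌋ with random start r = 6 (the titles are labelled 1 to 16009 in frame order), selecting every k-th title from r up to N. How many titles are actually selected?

39

k = ⌊16009/38⌋ = 421
Achieved size = ⌊(16009 − 6)/421⌋ + 1 = ⌊16003/421⌋ + 1 = 38 + 1 = 39
(last selection: 6 + 38×421 = 16004 ≤ 16009; next would be 16425 > 16009)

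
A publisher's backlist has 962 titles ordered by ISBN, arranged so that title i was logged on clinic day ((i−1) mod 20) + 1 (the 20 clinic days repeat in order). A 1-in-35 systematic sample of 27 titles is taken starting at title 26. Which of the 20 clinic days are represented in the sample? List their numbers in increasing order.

Consecutive selections differ by k = 35, so their clinic day numbers differ by 35 mod 20 = 15.
gcd(35, 20) = 5, so the sample visits 20/5 = 4 distinct residues mod 20.
Start 26 is clinic day 6; the clinic days hit are 1, 6, 11, 16.

1, 6, 11, 16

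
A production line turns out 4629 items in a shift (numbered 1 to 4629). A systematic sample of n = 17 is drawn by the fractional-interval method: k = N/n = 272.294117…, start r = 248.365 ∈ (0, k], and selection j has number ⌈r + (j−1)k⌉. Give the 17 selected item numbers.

249, 521, 793, 1066, 1338, 1610, 1883, 2155, 2427, 2700, 2972, 3244, 3516, 3789, 4061, 4333, 4606

j=1: r + 0k = 248.365 → ⌈·⌉ = 249
j=2: r + 1k = 520.659117… → ⌈·⌉ = 521
j=3: r + 2k = 792.953235… → ⌈·⌉ = 793
j=4: r + 3k = 1065.247352… → ⌈·⌉ = 1066
j=5: r + 4k = 1337.541470… → ⌈·⌉ = 1338
j=6: r + 5k = 1609.835588… → ⌈·⌉ = 1610
j=7: r + 6k = 1882.129705… → ⌈·⌉ = 1883
j=8: r + 7k = 2154.423823… → ⌈·⌉ = 2155
j=9: r + 8k = 2426.717941… → ⌈·⌉ = 2427
j=10: r + 9k = 2699.012058… → ⌈·⌉ = 2700
j=11: r + 10k = 2971.306176… → ⌈·⌉ = 2972
j=12: r + 11k = 3243.600294… → ⌈·⌉ = 3244
j=13: r + 12k = 3515.894411… → ⌈·⌉ = 3516
j=14: r + 13k = 3788.188529… → ⌈·⌉ = 3789
j=15: r + 14k = 4060.482647… → ⌈·⌉ = 4061
j=16: r + 15k = 4332.776764… → ⌈·⌉ = 4333
j=17: r + 16k = 4605.070882… → ⌈·⌉ = 4606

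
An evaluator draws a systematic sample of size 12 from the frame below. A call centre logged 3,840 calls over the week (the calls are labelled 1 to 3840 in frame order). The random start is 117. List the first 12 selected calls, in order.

117, 437, 757, 1077, 1397, 1717, 2037, 2357, 2677, 2997, 3317, 3637

k = N/n = 3840/12 = 320
call 1: 117
call 2: 117 + 320 = 437
call 3: 437 + 320 = 757
call 4: 757 + 320 = 1077
call 5: 1077 + 320 = 1397
call 6: 1397 + 320 = 1717
call 7: 1717 + 320 = 2037
call 8: 2037 + 320 = 2357
call 9: 2357 + 320 = 2677
call 10: 2677 + 320 = 2997
call 11: 2997 + 320 = 3317
call 12: 3317 + 320 = 3637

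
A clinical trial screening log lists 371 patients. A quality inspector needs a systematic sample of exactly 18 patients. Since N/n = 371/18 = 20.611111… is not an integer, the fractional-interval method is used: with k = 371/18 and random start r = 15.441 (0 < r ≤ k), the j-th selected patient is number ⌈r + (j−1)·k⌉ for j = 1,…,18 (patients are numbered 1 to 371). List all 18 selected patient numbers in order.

j=1: r + 0k = 15.441 → ⌈·⌉ = 16
j=2: r + 1k = 36.052111… → ⌈·⌉ = 37
j=3: r + 2k = 56.663222… → ⌈·⌉ = 57
j=4: r + 3k = 77.274333… → ⌈·⌉ = 78
j=5: r + 4k = 97.885444… → ⌈·⌉ = 98
j=6: r + 5k = 118.496555… → ⌈·⌉ = 119
j=7: r + 6k = 139.107666… → ⌈·⌉ = 140
j=8: r + 7k = 159.718777… → ⌈·⌉ = 160
j=9: r + 8k = 180.329888… → ⌈·⌉ = 181
j=10: r + 9k = 200.941 → ⌈·⌉ = 201
j=11: r + 10k = 221.552111… → ⌈·⌉ = 222
j=12: r + 11k = 242.163222… → ⌈·⌉ = 243
j=13: r + 12k = 262.774333… → ⌈·⌉ = 263
j=14: r + 13k = 283.385444… → ⌈·⌉ = 284
j=15: r + 14k = 303.996555… → ⌈·⌉ = 304
j=16: r + 15k = 324.607666… → ⌈·⌉ = 325
j=17: r + 16k = 345.218777… → ⌈·⌉ = 346
j=18: r + 17k = 365.829888… → ⌈·⌉ = 366

16, 37, 57, 78, 98, 119, 140, 160, 181, 201, 222, 243, 263, 284, 304, 325, 346, 366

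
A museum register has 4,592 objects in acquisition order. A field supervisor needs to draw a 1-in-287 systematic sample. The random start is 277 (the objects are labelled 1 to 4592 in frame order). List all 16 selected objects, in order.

object 1: 277
object 2: 277 + 287 = 564
object 3: 564 + 287 = 851
object 4: 851 + 287 = 1138
object 5: 1138 + 287 = 1425
object 6: 1425 + 287 = 1712
object 7: 1712 + 287 = 1999
object 8: 1999 + 287 = 2286
object 9: 2286 + 287 = 2573
object 10: 2573 + 287 = 2860
object 11: 2860 + 287 = 3147
object 12: 3147 + 287 = 3434
object 13: 3434 + 287 = 3721
object 14: 3721 + 287 = 4008
object 15: 4008 + 287 = 4295
object 16: 4295 + 287 = 4582

277, 564, 851, 1138, 1425, 1712, 1999, 2286, 2573, 2860, 3147, 3434, 3721, 4008, 4295, 4582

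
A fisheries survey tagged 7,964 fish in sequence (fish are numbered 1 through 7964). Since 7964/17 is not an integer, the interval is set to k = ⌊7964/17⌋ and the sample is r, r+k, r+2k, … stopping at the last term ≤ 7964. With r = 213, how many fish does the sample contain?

k = ⌊7964/17⌋ = 468
Achieved size = ⌊(7964 − 213)/468⌋ + 1 = ⌊7751/468⌋ + 1 = 16 + 1 = 17
(last selection: 213 + 16×468 = 7701 ≤ 7964; next would be 8169 > 7964)

17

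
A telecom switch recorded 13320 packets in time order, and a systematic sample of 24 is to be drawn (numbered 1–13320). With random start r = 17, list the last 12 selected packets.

6677, 7232, 7787, 8342, 8897, 9452, 10007, 10562, 11117, 11672, 12227, 12782

k = N/n = 13320/24 = 555
13th selection = 17 + 12×555 = 6677
14th: 6677 + 555 = 7232
15th: 7232 + 555 = 7787
16th: 7787 + 555 = 8342
17th: 8342 + 555 = 8897
18th: 8897 + 555 = 9452
19th: 9452 + 555 = 10007
20th: 10007 + 555 = 10562
21st: 10562 + 555 = 11117
22nd: 11117 + 555 = 11672
23rd: 11672 + 555 = 12227
24th: 12227 + 555 = 12782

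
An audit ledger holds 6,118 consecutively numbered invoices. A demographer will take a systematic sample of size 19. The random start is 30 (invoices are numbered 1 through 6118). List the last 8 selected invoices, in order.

k = N/n = 6118/19 = 322
12th selection = 30 + 11×322 = 3572
13th: 3572 + 322 = 3894
14th: 3894 + 322 = 4216
15th: 4216 + 322 = 4538
16th: 4538 + 322 = 4860
17th: 4860 + 322 = 5182
18th: 5182 + 322 = 5504
19th: 5504 + 322 = 5826

3572, 3894, 4216, 4538, 4860, 5182, 5504, 5826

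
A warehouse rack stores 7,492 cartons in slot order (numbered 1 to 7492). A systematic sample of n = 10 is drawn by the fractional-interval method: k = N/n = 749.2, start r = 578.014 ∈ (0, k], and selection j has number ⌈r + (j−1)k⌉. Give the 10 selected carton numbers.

j=1: r + 0k = 578.014 → ⌈·⌉ = 579
j=2: r + 1k = 1327.214 → ⌈·⌉ = 1328
j=3: r + 2k = 2076.414 → ⌈·⌉ = 2077
j=4: r + 3k = 2825.614 → ⌈·⌉ = 2826
j=5: r + 4k = 3574.814 → ⌈·⌉ = 3575
j=6: r + 5k = 4324.014 → ⌈·⌉ = 4325
j=7: r + 6k = 5073.214 → ⌈·⌉ = 5074
j=8: r + 7k = 5822.414 → ⌈·⌉ = 5823
j=9: r + 8k = 6571.614 → ⌈·⌉ = 6572
j=10: r + 9k = 7320.814 → ⌈·⌉ = 7321

579, 1328, 2077, 2826, 3575, 4325, 5074, 5823, 6572, 7321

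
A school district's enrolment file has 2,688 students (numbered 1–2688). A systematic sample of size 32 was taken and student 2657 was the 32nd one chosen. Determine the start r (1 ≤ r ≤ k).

k = 2688/32 = 84
r = 2657 − (32−1)×84 = 2657 − 2604 = 53

53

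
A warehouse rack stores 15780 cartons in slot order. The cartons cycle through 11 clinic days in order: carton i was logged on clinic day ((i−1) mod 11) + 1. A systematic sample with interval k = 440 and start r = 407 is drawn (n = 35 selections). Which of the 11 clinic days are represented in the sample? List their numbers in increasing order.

11

Consecutive selections differ by k = 440, so their clinic day numbers differ by 440 mod 11 = 0.
gcd(440, 11) = 11, so the sample visits 11/11 = 1 distinct residues mod 11.
Start 407 is clinic day 11; the clinic days hit are 11.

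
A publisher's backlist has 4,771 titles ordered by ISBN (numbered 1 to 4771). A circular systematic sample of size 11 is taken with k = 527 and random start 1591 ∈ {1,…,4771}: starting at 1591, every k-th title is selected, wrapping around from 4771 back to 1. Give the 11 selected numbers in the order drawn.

1591, 2118, 2645, 3172, 3699, 4226, 4753, 509, 1036, 1563, 2090

Selection 1: 1591
Selection 2: 1591 + 527 = 2118
Selection 3: 2118 + 527 = 2645
Selection 4: 2645 + 527 = 3172
Selection 5: 3172 + 527 = 3699
Selection 6: 3699 + 527 = 4226
Selection 7: 4226 + 527 = 4753
Selection 8: 4753 + 527 = 5280 → 5280 − 4771 = 509
Selection 9: 509 + 527 = 1036
Selection 10: 1036 + 527 = 1563
Selection 11: 1563 + 527 = 2090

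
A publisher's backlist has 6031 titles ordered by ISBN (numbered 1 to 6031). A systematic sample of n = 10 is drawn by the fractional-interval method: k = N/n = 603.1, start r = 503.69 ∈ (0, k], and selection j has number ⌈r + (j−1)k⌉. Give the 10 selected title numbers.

504, 1107, 1710, 2313, 2917, 3520, 4123, 4726, 5329, 5932

j=1: r + 0k = 503.69 → ⌈·⌉ = 504
j=2: r + 1k = 1106.79 → ⌈·⌉ = 1107
j=3: r + 2k = 1709.89 → ⌈·⌉ = 1710
j=4: r + 3k = 2312.99 → ⌈·⌉ = 2313
j=5: r + 4k = 2916.09 → ⌈·⌉ = 2917
j=6: r + 5k = 3519.19 → ⌈·⌉ = 3520
j=7: r + 6k = 4122.29 → ⌈·⌉ = 4123
j=8: r + 7k = 4725.39 → ⌈·⌉ = 4726
j=9: r + 8k = 5328.49 → ⌈·⌉ = 5329
j=10: r + 9k = 5931.59 → ⌈·⌉ = 5932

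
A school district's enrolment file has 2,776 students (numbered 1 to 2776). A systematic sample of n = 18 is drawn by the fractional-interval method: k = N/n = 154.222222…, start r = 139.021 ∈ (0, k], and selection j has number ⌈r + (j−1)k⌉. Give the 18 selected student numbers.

140, 294, 448, 602, 756, 911, 1065, 1219, 1373, 1528, 1682, 1836, 1990, 2144, 2299, 2453, 2607, 2761

j=1: r + 0k = 139.021 → ⌈·⌉ = 140
j=2: r + 1k = 293.243222… → ⌈·⌉ = 294
j=3: r + 2k = 447.465444… → ⌈·⌉ = 448
j=4: r + 3k = 601.687666… → ⌈·⌉ = 602
j=5: r + 4k = 755.909888… → ⌈·⌉ = 756
j=6: r + 5k = 910.132111… → ⌈·⌉ = 911
j=7: r + 6k = 1064.354333… → ⌈·⌉ = 1065
j=8: r + 7k = 1218.576555… → ⌈·⌉ = 1219
j=9: r + 8k = 1372.798777… → ⌈·⌉ = 1373
j=10: r + 9k = 1527.021 → ⌈·⌉ = 1528
j=11: r + 10k = 1681.243222… → ⌈·⌉ = 1682
j=12: r + 11k = 1835.465444… → ⌈·⌉ = 1836
j=13: r + 12k = 1989.687666… → ⌈·⌉ = 1990
j=14: r + 13k = 2143.909888… → ⌈·⌉ = 2144
j=15: r + 14k = 2298.132111… → ⌈·⌉ = 2299
j=16: r + 15k = 2452.354333… → ⌈·⌉ = 2453
j=17: r + 16k = 2606.576555… → ⌈·⌉ = 2607
j=18: r + 17k = 2760.798777… → ⌈·⌉ = 2761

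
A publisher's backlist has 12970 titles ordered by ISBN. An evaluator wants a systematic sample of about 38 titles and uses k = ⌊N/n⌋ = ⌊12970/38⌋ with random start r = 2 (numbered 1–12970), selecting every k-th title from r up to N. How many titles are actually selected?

k = ⌊12970/38⌋ = 341
Achieved size = ⌊(12970 − 2)/341⌋ + 1 = ⌊12968/341⌋ + 1 = 38 + 1 = 39
(last selection: 2 + 38×341 = 12960 ≤ 12970; next would be 13301 > 12970)

39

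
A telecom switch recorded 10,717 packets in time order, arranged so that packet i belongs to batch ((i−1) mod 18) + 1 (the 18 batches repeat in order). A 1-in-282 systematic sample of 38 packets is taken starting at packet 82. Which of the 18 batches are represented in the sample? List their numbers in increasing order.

Consecutive selections differ by k = 282, so their batch numbers differ by 282 mod 18 = 12.
gcd(282, 18) = 6, so the sample visits 18/6 = 3 distinct residues mod 18.
Start 82 is batch 10; the batches hit are 4, 10, 16.

4, 10, 16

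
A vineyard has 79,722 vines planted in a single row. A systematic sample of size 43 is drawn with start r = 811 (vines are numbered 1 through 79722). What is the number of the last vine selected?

k = 79722/43 = 1854
43rd selection = r + (43−1)·k = 811 + 42×1854 = 811 + 77868 = 78679

78679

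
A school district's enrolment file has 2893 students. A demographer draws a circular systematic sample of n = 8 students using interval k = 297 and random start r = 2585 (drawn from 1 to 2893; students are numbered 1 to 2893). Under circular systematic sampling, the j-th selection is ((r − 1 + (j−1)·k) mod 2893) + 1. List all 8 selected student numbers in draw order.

2585, 2882, 286, 583, 880, 1177, 1474, 1771

Selection 1: 2585
Selection 2: 2585 + 297 = 2882
Selection 3: 2882 + 297 = 3179 → 3179 − 2893 = 286
Selection 4: 286 + 297 = 583
Selection 5: 583 + 297 = 880
Selection 6: 880 + 297 = 1177
Selection 7: 1177 + 297 = 1474
Selection 8: 1474 + 297 = 1771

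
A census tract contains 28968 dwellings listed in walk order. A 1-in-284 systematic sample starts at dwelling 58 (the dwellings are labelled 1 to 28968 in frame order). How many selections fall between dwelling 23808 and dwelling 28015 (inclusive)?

k = 284
First selection ≥ 23808: 58 + ⌈(23808−58)/284⌉·284 = 58 + 84×284 = 23914
Last selection ≤ 28015: 58 + ⌊(28015−58)/284⌋·284 = 58 + 98×284 = 27890
Count = 98 − 84 + 1 = 15

15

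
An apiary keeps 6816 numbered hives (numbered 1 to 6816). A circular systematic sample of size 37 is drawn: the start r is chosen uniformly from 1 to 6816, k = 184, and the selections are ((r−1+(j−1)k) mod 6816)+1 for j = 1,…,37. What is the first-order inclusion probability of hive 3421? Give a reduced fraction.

For each position j, as r ranges over 1…6816 the j-th selection hits every hive exactly once, so hive 3421 is selected for exactly 37 of the 6816 starts.
Inclusion probability = 37/6816.

37/6816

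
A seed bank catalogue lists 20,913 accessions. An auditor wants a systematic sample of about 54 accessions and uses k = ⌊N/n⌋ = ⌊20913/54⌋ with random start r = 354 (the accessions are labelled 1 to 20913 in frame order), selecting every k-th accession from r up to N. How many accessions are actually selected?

k = ⌊20913/54⌋ = 387
Achieved size = ⌊(20913 − 354)/387⌋ + 1 = ⌊20559/387⌋ + 1 = 53 + 1 = 54
(last selection: 354 + 53×387 = 20865 ≤ 20913; next would be 21252 > 20913)

54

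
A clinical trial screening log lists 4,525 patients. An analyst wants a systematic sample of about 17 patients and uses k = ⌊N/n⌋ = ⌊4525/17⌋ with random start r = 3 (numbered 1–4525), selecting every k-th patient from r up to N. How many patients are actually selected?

k = ⌊4525/17⌋ = 266
Achieved size = ⌊(4525 − 3)/266⌋ + 1 = ⌊4522/266⌋ + 1 = 17 + 1 = 18
(last selection: 3 + 17×266 = 4525 ≤ 4525; next would be 4791 > 4525)

18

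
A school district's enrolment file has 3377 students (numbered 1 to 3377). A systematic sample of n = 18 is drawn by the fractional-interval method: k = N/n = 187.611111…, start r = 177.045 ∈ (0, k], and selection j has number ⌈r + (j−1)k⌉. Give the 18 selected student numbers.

178, 365, 553, 740, 928, 1116, 1303, 1491, 1678, 1866, 2054, 2241, 2429, 2616, 2804, 2992, 3179, 3367

j=1: r + 0k = 177.045 → ⌈·⌉ = 178
j=2: r + 1k = 364.656111… → ⌈·⌉ = 365
j=3: r + 2k = 552.267222… → ⌈·⌉ = 553
j=4: r + 3k = 739.878333… → ⌈·⌉ = 740
j=5: r + 4k = 927.489444… → ⌈·⌉ = 928
j=6: r + 5k = 1115.100555… → ⌈·⌉ = 1116
j=7: r + 6k = 1302.711666… → ⌈·⌉ = 1303
j=8: r + 7k = 1490.322777… → ⌈·⌉ = 1491
j=9: r + 8k = 1677.933888… → ⌈·⌉ = 1678
j=10: r + 9k = 1865.545 → ⌈·⌉ = 1866
j=11: r + 10k = 2053.156111… → ⌈·⌉ = 2054
j=12: r + 11k = 2240.767222… → ⌈·⌉ = 2241
j=13: r + 12k = 2428.378333… → ⌈·⌉ = 2429
j=14: r + 13k = 2615.989444… → ⌈·⌉ = 2616
j=15: r + 14k = 2803.600555… → ⌈·⌉ = 2804
j=16: r + 15k = 2991.211666… → ⌈·⌉ = 2992
j=17: r + 16k = 3178.822777… → ⌈·⌉ = 3179
j=18: r + 17k = 3366.433888… → ⌈·⌉ = 3367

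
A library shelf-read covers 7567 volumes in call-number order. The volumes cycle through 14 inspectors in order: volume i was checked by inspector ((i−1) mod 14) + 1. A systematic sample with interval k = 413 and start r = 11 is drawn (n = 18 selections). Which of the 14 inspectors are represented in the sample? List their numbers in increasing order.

Consecutive selections differ by k = 413, so their inspector numbers differ by 413 mod 14 = 7.
gcd(413, 14) = 7, so the sample visits 14/7 = 2 distinct residues mod 14.
Start 11 is inspector 11; the inspectors hit are 4, 11.

4, 11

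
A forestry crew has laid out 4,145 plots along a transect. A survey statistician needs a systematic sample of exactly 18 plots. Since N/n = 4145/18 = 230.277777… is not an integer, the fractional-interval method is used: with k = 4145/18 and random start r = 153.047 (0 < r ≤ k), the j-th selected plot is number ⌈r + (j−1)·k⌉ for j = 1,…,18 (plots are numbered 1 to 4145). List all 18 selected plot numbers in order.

j=1: r + 0k = 153.047 → ⌈·⌉ = 154
j=2: r + 1k = 383.324777… → ⌈·⌉ = 384
j=3: r + 2k = 613.602555… → ⌈·⌉ = 614
j=4: r + 3k = 843.880333… → ⌈·⌉ = 844
j=5: r + 4k = 1074.158111… → ⌈·⌉ = 1075
j=6: r + 5k = 1304.435888… → ⌈·⌉ = 1305
j=7: r + 6k = 1534.713666… → ⌈·⌉ = 1535
j=8: r + 7k = 1764.991444… → ⌈·⌉ = 1765
j=9: r + 8k = 1995.269222… → ⌈·⌉ = 1996
j=10: r + 9k = 2225.547 → ⌈·⌉ = 2226
j=11: r + 10k = 2455.824777… → ⌈·⌉ = 2456
j=12: r + 11k = 2686.102555… → ⌈·⌉ = 2687
j=13: r + 12k = 2916.380333… → ⌈·⌉ = 2917
j=14: r + 13k = 3146.658111… → ⌈·⌉ = 3147
j=15: r + 14k = 3376.935888… → ⌈·⌉ = 3377
j=16: r + 15k = 3607.213666… → ⌈·⌉ = 3608
j=17: r + 16k = 3837.491444… → ⌈·⌉ = 3838
j=18: r + 17k = 4067.769222… → ⌈·⌉ = 4068

154, 384, 614, 844, 1075, 1305, 1535, 1765, 1996, 2226, 2456, 2687, 2917, 3147, 3377, 3608, 3838, 4068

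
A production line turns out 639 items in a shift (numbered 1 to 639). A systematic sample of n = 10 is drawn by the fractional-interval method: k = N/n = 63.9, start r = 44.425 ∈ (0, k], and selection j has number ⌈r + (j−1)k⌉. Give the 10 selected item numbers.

j=1: r + 0k = 44.425 → ⌈·⌉ = 45
j=2: r + 1k = 108.325 → ⌈·⌉ = 109
j=3: r + 2k = 172.225 → ⌈·⌉ = 173
j=4: r + 3k = 236.125 → ⌈·⌉ = 237
j=5: r + 4k = 300.025 → ⌈·⌉ = 301
j=6: r + 5k = 363.925 → ⌈·⌉ = 364
j=7: r + 6k = 427.825 → ⌈·⌉ = 428
j=8: r + 7k = 491.725 → ⌈·⌉ = 492
j=9: r + 8k = 555.625 → ⌈·⌉ = 556
j=10: r + 9k = 619.525 → ⌈·⌉ = 620

45, 109, 173, 237, 301, 364, 428, 492, 556, 620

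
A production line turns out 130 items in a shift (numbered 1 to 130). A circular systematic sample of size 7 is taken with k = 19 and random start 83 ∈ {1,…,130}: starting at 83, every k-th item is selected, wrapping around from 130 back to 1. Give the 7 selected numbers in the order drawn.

Selection 1: 83
Selection 2: 83 + 19 = 102
Selection 3: 102 + 19 = 121
Selection 4: 121 + 19 = 140 → 140 − 130 = 10
Selection 5: 10 + 19 = 29
Selection 6: 29 + 19 = 48
Selection 7: 48 + 19 = 67

83, 102, 121, 10, 29, 48, 67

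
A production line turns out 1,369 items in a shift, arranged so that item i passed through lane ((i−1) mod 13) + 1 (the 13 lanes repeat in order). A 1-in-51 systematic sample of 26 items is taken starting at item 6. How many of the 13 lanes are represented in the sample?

13

Consecutive selections differ by k = 51, so their lane numbers differ by 51 mod 13 = 12.
gcd(51, 13) = 1, so the sample visits 13/1 = 13 distinct residues mod 13.
Start 6 is lane 6; the lanes hit are 1, 2, 3, 4, 5, 6, 7, 8, 9, 10, 11, 12, 13.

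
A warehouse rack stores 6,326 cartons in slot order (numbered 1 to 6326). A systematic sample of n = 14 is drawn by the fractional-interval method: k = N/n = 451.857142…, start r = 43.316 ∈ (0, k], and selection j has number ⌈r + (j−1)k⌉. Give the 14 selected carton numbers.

j=1: r + 0k = 43.316 → ⌈·⌉ = 44
j=2: r + 1k = 495.173142… → ⌈·⌉ = 496
j=3: r + 2k = 947.030285… → ⌈·⌉ = 948
j=4: r + 3k = 1398.887428… → ⌈·⌉ = 1399
j=5: r + 4k = 1850.744571… → ⌈·⌉ = 1851
j=6: r + 5k = 2302.601714… → ⌈·⌉ = 2303
j=7: r + 6k = 2754.458857… → ⌈·⌉ = 2755
j=8: r + 7k = 3206.316 → ⌈·⌉ = 3207
j=9: r + 8k = 3658.173142… → ⌈·⌉ = 3659
j=10: r + 9k = 4110.030285… → ⌈·⌉ = 4111
j=11: r + 10k = 4561.887428… → ⌈·⌉ = 4562
j=12: r + 11k = 5013.744571… → ⌈·⌉ = 5014
j=13: r + 12k = 5465.601714… → ⌈·⌉ = 5466
j=14: r + 13k = 5917.458857… → ⌈·⌉ = 5918

44, 496, 948, 1399, 1851, 2303, 2755, 3207, 3659, 4111, 4562, 5014, 5466, 5918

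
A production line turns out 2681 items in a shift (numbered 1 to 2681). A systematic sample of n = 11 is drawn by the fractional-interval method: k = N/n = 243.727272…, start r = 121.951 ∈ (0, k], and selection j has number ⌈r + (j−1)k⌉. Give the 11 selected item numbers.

j=1: r + 0k = 121.951 → ⌈·⌉ = 122
j=2: r + 1k = 365.678272… → ⌈·⌉ = 366
j=3: r + 2k = 609.405545… → ⌈·⌉ = 610
j=4: r + 3k = 853.132818… → ⌈·⌉ = 854
j=5: r + 4k = 1096.860090… → ⌈·⌉ = 1097
j=6: r + 5k = 1340.587363… → ⌈·⌉ = 1341
j=7: r + 6k = 1584.314636… → ⌈·⌉ = 1585
j=8: r + 7k = 1828.041909… → ⌈·⌉ = 1829
j=9: r + 8k = 2071.769181… → ⌈·⌉ = 2072
j=10: r + 9k = 2315.496454… → ⌈·⌉ = 2316
j=11: r + 10k = 2559.223727… → ⌈·⌉ = 2560

122, 366, 610, 854, 1097, 1341, 1585, 1829, 2072, 2316, 2560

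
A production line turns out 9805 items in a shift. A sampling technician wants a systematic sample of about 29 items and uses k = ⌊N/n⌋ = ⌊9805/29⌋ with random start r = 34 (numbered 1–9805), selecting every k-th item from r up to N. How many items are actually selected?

29

k = ⌊9805/29⌋ = 338
Achieved size = ⌊(9805 − 34)/338⌋ + 1 = ⌊9771/338⌋ + 1 = 28 + 1 = 29
(last selection: 34 + 28×338 = 9498 ≤ 9805; next would be 9836 > 9805)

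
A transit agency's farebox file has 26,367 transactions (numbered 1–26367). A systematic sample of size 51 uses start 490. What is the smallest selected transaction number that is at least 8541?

k = 26367/51 = 517
Steps past start: ⌈(8541 − 490)/517⌉ = ⌈8051/517⌉ = 16
Selected transaction: 490 + 16×517 = 8762

8762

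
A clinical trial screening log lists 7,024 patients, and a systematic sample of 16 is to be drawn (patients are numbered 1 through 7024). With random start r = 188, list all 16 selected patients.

188, 627, 1066, 1505, 1944, 2383, 2822, 3261, 3700, 4139, 4578, 5017, 5456, 5895, 6334, 6773

k = N/n = 7024/16 = 439
patient 1: 188
patient 2: 188 + 439 = 627
patient 3: 627 + 439 = 1066
patient 4: 1066 + 439 = 1505
patient 5: 1505 + 439 = 1944
patient 6: 1944 + 439 = 2383
patient 7: 2383 + 439 = 2822
patient 8: 2822 + 439 = 3261
patient 9: 3261 + 439 = 3700
patient 10: 3700 + 439 = 4139
patient 11: 4139 + 439 = 4578
patient 12: 4578 + 439 = 5017
patient 13: 5017 + 439 = 5456
patient 14: 5456 + 439 = 5895
patient 15: 5895 + 439 = 6334
patient 16: 6334 + 439 = 6773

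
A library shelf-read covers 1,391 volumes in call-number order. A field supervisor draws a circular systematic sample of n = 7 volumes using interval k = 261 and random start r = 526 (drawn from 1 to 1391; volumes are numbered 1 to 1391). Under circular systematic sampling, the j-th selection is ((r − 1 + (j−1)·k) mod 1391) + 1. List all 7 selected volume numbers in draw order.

Selection 1: 526
Selection 2: 526 + 261 = 787
Selection 3: 787 + 261 = 1048
Selection 4: 1048 + 261 = 1309
Selection 5: 1309 + 261 = 1570 → 1570 − 1391 = 179
Selection 6: 179 + 261 = 440
Selection 7: 440 + 261 = 701

526, 787, 1048, 1309, 179, 440, 701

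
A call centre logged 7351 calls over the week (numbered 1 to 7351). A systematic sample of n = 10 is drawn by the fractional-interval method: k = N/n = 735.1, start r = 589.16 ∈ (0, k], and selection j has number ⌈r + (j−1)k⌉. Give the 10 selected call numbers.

j=1: r + 0k = 589.16 → ⌈·⌉ = 590
j=2: r + 1k = 1324.26 → ⌈·⌉ = 1325
j=3: r + 2k = 2059.36 → ⌈·⌉ = 2060
j=4: r + 3k = 2794.46 → ⌈·⌉ = 2795
j=5: r + 4k = 3529.56 → ⌈·⌉ = 3530
j=6: r + 5k = 4264.66 → ⌈·⌉ = 4265
j=7: r + 6k = 4999.76 → ⌈·⌉ = 5000
j=8: r + 7k = 5734.86 → ⌈·⌉ = 5735
j=9: r + 8k = 6469.96 → ⌈·⌉ = 6470
j=10: r + 9k = 7205.06 → ⌈·⌉ = 7206

590, 1325, 2060, 2795, 3530, 4265, 5000, 5735, 6470, 7206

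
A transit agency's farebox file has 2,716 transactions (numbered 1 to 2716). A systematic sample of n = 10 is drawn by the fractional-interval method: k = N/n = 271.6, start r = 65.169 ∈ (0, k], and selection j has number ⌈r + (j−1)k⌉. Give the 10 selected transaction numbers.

66, 337, 609, 880, 1152, 1424, 1695, 1967, 2238, 2510

j=1: r + 0k = 65.169 → ⌈·⌉ = 66
j=2: r + 1k = 336.769 → ⌈·⌉ = 337
j=3: r + 2k = 608.369 → ⌈·⌉ = 609
j=4: r + 3k = 879.969 → ⌈·⌉ = 880
j=5: r + 4k = 1151.569 → ⌈·⌉ = 1152
j=6: r + 5k = 1423.169 → ⌈·⌉ = 1424
j=7: r + 6k = 1694.769 → ⌈·⌉ = 1695
j=8: r + 7k = 1966.369 → ⌈·⌉ = 1967
j=9: r + 8k = 2237.969 → ⌈·⌉ = 2238
j=10: r + 9k = 2509.569 → ⌈·⌉ = 2510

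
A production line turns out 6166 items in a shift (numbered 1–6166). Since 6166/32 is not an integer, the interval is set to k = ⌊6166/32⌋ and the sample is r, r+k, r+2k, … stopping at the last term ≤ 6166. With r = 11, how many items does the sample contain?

k = ⌊6166/32⌋ = 192
Achieved size = ⌊(6166 − 11)/192⌋ + 1 = ⌊6155/192⌋ + 1 = 32 + 1 = 33
(last selection: 11 + 32×192 = 6155 ≤ 6166; next would be 6347 > 6166)

33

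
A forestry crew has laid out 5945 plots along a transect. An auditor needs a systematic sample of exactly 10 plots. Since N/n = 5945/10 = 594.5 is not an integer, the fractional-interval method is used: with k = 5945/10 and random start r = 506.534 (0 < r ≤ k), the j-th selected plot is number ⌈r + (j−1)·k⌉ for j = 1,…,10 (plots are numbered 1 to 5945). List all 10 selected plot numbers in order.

507, 1102, 1696, 2291, 2885, 3480, 4074, 4669, 5263, 5858

j=1: r + 0k = 506.534 → ⌈·⌉ = 507
j=2: r + 1k = 1101.034 → ⌈·⌉ = 1102
j=3: r + 2k = 1695.534 → ⌈·⌉ = 1696
j=4: r + 3k = 2290.034 → ⌈·⌉ = 2291
j=5: r + 4k = 2884.534 → ⌈·⌉ = 2885
j=6: r + 5k = 3479.034 → ⌈·⌉ = 3480
j=7: r + 6k = 4073.534 → ⌈·⌉ = 4074
j=8: r + 7k = 4668.034 → ⌈·⌉ = 4669
j=9: r + 8k = 5262.534 → ⌈·⌉ = 5263
j=10: r + 9k = 5857.034 → ⌈·⌉ = 5858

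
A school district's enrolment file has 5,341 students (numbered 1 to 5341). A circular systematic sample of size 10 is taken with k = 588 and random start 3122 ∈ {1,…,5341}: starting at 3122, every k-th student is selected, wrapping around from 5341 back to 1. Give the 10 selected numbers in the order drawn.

Selection 1: 3122
Selection 2: 3122 + 588 = 3710
Selection 3: 3710 + 588 = 4298
Selection 4: 4298 + 588 = 4886
Selection 5: 4886 + 588 = 5474 → 5474 − 5341 = 133
Selection 6: 133 + 588 = 721
Selection 7: 721 + 588 = 1309
Selection 8: 1309 + 588 = 1897
Selection 9: 1897 + 588 = 2485
Selection 10: 2485 + 588 = 3073

3122, 3710, 4298, 4886, 133, 721, 1309, 1897, 2485, 3073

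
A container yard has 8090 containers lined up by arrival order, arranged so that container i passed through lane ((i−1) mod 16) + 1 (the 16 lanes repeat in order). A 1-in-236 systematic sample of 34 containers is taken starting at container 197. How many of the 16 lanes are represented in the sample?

Consecutive selections differ by k = 236, so their lane numbers differ by 236 mod 16 = 12.
gcd(236, 16) = 4, so the sample visits 16/4 = 4 distinct residues mod 16.
Start 197 is lane 5; the lanes hit are 1, 5, 9, 13.

4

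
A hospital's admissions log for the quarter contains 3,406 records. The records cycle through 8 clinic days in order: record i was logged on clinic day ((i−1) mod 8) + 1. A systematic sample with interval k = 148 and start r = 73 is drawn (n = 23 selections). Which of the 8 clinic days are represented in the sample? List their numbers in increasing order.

Consecutive selections differ by k = 148, so their clinic day numbers differ by 148 mod 8 = 4.
gcd(148, 8) = 4, so the sample visits 8/4 = 2 distinct residues mod 8.
Start 73 is clinic day 1; the clinic days hit are 1, 5.

1, 5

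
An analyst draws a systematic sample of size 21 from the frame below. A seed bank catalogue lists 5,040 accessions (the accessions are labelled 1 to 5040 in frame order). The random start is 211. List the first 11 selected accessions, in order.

211, 451, 691, 931, 1171, 1411, 1651, 1891, 2131, 2371, 2611

k = N/n = 5040/21 = 240
accession 1: 211
accession 2: 211 + 240 = 451
accession 3: 451 + 240 = 691
accession 4: 691 + 240 = 931
accession 5: 931 + 240 = 1171
accession 6: 1171 + 240 = 1411
accession 7: 1411 + 240 = 1651
accession 8: 1651 + 240 = 1891
accession 9: 1891 + 240 = 2131
accession 10: 2131 + 240 = 2371
accession 11: 2371 + 240 = 2611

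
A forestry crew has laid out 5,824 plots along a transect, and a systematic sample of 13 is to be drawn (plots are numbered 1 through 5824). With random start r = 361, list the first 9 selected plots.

361, 809, 1257, 1705, 2153, 2601, 3049, 3497, 3945

k = N/n = 5824/13 = 448
plot 1: 361
plot 2: 361 + 448 = 809
plot 3: 809 + 448 = 1257
plot 4: 1257 + 448 = 1705
plot 5: 1705 + 448 = 2153
plot 6: 2153 + 448 = 2601
plot 7: 2601 + 448 = 3049
plot 8: 3049 + 448 = 3497
plot 9: 3497 + 448 = 3945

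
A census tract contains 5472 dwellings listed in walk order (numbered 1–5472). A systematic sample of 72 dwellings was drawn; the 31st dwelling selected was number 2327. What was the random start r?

47

k = 5472/72 = 76
r = 2327 − (31−1)×76 = 2327 − 2280 = 47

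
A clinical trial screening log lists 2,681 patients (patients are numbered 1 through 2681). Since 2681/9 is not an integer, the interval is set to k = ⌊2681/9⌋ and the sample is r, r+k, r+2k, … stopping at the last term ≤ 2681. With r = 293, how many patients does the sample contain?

9

k = ⌊2681/9⌋ = 297
Achieved size = ⌊(2681 − 293)/297⌋ + 1 = ⌊2388/297⌋ + 1 = 8 + 1 = 9
(last selection: 293 + 8×297 = 2669 ≤ 2681; next would be 2966 > 2681)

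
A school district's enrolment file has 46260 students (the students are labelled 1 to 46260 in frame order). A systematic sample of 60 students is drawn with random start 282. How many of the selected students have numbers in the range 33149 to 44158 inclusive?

k = 46260/60 = 771
First selection ≥ 33149: 282 + ⌈(33149−282)/771⌉·771 = 282 + 43×771 = 33435
Last selection ≤ 44158: 282 + ⌊(44158−282)/771⌋·771 = 282 + 56×771 = 43458
Count = 56 − 43 + 1 = 14

14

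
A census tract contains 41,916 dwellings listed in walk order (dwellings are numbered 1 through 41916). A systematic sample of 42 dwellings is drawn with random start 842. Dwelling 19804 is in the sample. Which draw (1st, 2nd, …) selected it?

20

k = 41916/42 = 998
position = (19804 − 842)/998 + 1 = 18962/998 + 1 = 19 + 1 = 20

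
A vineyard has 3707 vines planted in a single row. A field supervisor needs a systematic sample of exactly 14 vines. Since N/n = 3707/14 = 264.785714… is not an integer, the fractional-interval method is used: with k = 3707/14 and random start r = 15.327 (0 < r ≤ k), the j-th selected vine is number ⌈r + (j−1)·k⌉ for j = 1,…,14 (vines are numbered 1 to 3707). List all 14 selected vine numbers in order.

16, 281, 545, 810, 1075, 1340, 1605, 1869, 2134, 2399, 2664, 2928, 3193, 3458

j=1: r + 0k = 15.327 → ⌈·⌉ = 16
j=2: r + 1k = 280.112714… → ⌈·⌉ = 281
j=3: r + 2k = 544.898428… → ⌈·⌉ = 545
j=4: r + 3k = 809.684142… → ⌈·⌉ = 810
j=5: r + 4k = 1074.469857… → ⌈·⌉ = 1075
j=6: r + 5k = 1339.255571… → ⌈·⌉ = 1340
j=7: r + 6k = 1604.041285… → ⌈·⌉ = 1605
j=8: r + 7k = 1868.827 → ⌈·⌉ = 1869
j=9: r + 8k = 2133.612714… → ⌈·⌉ = 2134
j=10: r + 9k = 2398.398428… → ⌈·⌉ = 2399
j=11: r + 10k = 2663.184142… → ⌈·⌉ = 2664
j=12: r + 11k = 2927.969857… → ⌈·⌉ = 2928
j=13: r + 12k = 3192.755571… → ⌈·⌉ = 3193
j=14: r + 13k = 3457.541285… → ⌈·⌉ = 3458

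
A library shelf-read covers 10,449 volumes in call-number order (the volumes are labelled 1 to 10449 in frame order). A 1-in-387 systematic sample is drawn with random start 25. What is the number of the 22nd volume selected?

k = 387
22nd selection = r + (22−1)·k = 25 + 21×387 = 25 + 8127 = 8152

8152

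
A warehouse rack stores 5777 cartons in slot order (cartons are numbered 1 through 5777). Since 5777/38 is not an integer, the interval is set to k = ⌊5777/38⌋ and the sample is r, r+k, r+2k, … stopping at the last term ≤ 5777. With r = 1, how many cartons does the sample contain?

k = ⌊5777/38⌋ = 152
Achieved size = ⌊(5777 − 1)/152⌋ + 1 = ⌊5776/152⌋ + 1 = 38 + 1 = 39
(last selection: 1 + 38×152 = 5777 ≤ 5777; next would be 5929 > 5777)

39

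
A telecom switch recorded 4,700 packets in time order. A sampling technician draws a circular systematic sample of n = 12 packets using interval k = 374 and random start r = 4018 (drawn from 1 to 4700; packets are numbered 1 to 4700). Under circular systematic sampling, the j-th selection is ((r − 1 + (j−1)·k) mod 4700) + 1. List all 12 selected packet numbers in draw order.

Selection 1: 4018
Selection 2: 4018 + 374 = 4392
Selection 3: 4392 + 374 = 4766 → 4766 − 4700 = 66
Selection 4: 66 + 374 = 440
Selection 5: 440 + 374 = 814
Selection 6: 814 + 374 = 1188
Selection 7: 1188 + 374 = 1562
Selection 8: 1562 + 374 = 1936
Selection 9: 1936 + 374 = 2310
Selection 10: 2310 + 374 = 2684
Selection 11: 2684 + 374 = 3058
Selection 12: 3058 + 374 = 3432

4018, 4392, 66, 440, 814, 1188, 1562, 1936, 2310, 2684, 3058, 3432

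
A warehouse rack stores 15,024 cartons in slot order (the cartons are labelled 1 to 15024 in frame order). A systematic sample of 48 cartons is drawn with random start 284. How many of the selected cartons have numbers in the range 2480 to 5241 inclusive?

8

k = 15024/48 = 313
First selection ≥ 2480: 284 + ⌈(2480−284)/313⌉·313 = 284 + 8×313 = 2788
Last selection ≤ 5241: 284 + ⌊(5241−284)/313⌋·313 = 284 + 15×313 = 4979
Count = 15 − 8 + 1 = 8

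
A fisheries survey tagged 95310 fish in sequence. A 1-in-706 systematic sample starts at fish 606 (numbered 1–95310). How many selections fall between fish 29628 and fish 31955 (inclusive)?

3

k = 706
First selection ≥ 29628: 606 + ⌈(29628−606)/706⌉·706 = 606 + 42×706 = 30258
Last selection ≤ 31955: 606 + ⌊(31955−606)/706⌋·706 = 606 + 44×706 = 31670
Count = 44 − 42 + 1 = 3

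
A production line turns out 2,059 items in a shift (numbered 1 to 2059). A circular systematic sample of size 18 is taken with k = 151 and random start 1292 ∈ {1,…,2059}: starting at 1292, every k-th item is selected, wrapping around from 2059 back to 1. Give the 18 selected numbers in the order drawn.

1292, 1443, 1594, 1745, 1896, 2047, 139, 290, 441, 592, 743, 894, 1045, 1196, 1347, 1498, 1649, 1800

Selection 1: 1292
Selection 2: 1292 + 151 = 1443
Selection 3: 1443 + 151 = 1594
Selection 4: 1594 + 151 = 1745
Selection 5: 1745 + 151 = 1896
Selection 6: 1896 + 151 = 2047
Selection 7: 2047 + 151 = 2198 → 2198 − 2059 = 139
Selection 8: 139 + 151 = 290
Selection 9: 290 + 151 = 441
Selection 10: 441 + 151 = 592
Selection 11: 592 + 151 = 743
Selection 12: 743 + 151 = 894
Selection 13: 894 + 151 = 1045
Selection 14: 1045 + 151 = 1196
Selection 15: 1196 + 151 = 1347
Selection 16: 1347 + 151 = 1498
Selection 17: 1498 + 151 = 1649
Selection 18: 1649 + 151 = 1800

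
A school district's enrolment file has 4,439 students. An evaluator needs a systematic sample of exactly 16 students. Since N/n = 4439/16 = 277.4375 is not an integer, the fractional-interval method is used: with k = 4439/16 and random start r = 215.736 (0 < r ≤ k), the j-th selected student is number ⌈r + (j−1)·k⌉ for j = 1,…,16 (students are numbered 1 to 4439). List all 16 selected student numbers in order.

216, 494, 771, 1049, 1326, 1603, 1881, 2158, 2436, 2713, 2991, 3268, 3545, 3823, 4100, 4378

j=1: r + 0k = 215.736 → ⌈·⌉ = 216
j=2: r + 1k = 493.1735 → ⌈·⌉ = 494
j=3: r + 2k = 770.611 → ⌈·⌉ = 771
j=4: r + 3k = 1048.0485 → ⌈·⌉ = 1049
j=5: r + 4k = 1325.486 → ⌈·⌉ = 1326
j=6: r + 5k = 1602.9235 → ⌈·⌉ = 1603
j=7: r + 6k = 1880.361 → ⌈·⌉ = 1881
j=8: r + 7k = 2157.7985 → ⌈·⌉ = 2158
j=9: r + 8k = 2435.236 → ⌈·⌉ = 2436
j=10: r + 9k = 2712.6735 → ⌈·⌉ = 2713
j=11: r + 10k = 2990.111 → ⌈·⌉ = 2991
j=12: r + 11k = 3267.5485 → ⌈·⌉ = 3268
j=13: r + 12k = 3544.986 → ⌈·⌉ = 3545
j=14: r + 13k = 3822.4235 → ⌈·⌉ = 3823
j=15: r + 14k = 4099.861 → ⌈·⌉ = 4100
j=16: r + 15k = 4377.2985 → ⌈·⌉ = 4378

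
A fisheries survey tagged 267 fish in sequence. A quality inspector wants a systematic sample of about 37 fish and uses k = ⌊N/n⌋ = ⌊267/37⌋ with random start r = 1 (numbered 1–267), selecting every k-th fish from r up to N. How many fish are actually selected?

k = ⌊267/37⌋ = 7
Achieved size = ⌊(267 − 1)/7⌋ + 1 = ⌊266/7⌋ + 1 = 38 + 1 = 39
(last selection: 1 + 38×7 = 267 ≤ 267; next would be 274 > 267)

39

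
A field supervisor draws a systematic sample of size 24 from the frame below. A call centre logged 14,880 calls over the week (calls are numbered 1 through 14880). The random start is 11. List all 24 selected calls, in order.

11, 631, 1251, 1871, 2491, 3111, 3731, 4351, 4971, 5591, 6211, 6831, 7451, 8071, 8691, 9311, 9931, 10551, 11171, 11791, 12411, 13031, 13651, 14271

k = N/n = 14880/24 = 620
call 1: 11
call 2: 11 + 620 = 631
call 3: 631 + 620 = 1251
call 4: 1251 + 620 = 1871
call 5: 1871 + 620 = 2491
call 6: 2491 + 620 = 3111
call 7: 3111 + 620 = 3731
call 8: 3731 + 620 = 4351
call 9: 4351 + 620 = 4971
call 10: 4971 + 620 = 5591
call 11: 5591 + 620 = 6211
call 12: 6211 + 620 = 6831
call 13: 6831 + 620 = 7451
call 14: 7451 + 620 = 8071
call 15: 8071 + 620 = 8691
call 16: 8691 + 620 = 9311
call 17: 9311 + 620 = 9931
call 18: 9931 + 620 = 10551
call 19: 10551 + 620 = 11171
call 20: 11171 + 620 = 11791
call 21: 11791 + 620 = 12411
call 22: 12411 + 620 = 13031
call 23: 13031 + 620 = 13651
call 24: 13651 + 620 = 14271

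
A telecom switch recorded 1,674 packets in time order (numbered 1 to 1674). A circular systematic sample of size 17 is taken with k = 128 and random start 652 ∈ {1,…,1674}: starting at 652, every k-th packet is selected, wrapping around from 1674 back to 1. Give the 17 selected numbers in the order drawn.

652, 780, 908, 1036, 1164, 1292, 1420, 1548, 2, 130, 258, 386, 514, 642, 770, 898, 1026

Selection 1: 652
Selection 2: 652 + 128 = 780
Selection 3: 780 + 128 = 908
Selection 4: 908 + 128 = 1036
Selection 5: 1036 + 128 = 1164
Selection 6: 1164 + 128 = 1292
Selection 7: 1292 + 128 = 1420
Selection 8: 1420 + 128 = 1548
Selection 9: 1548 + 128 = 1676 → 1676 − 1674 = 2
Selection 10: 2 + 128 = 130
Selection 11: 130 + 128 = 258
Selection 12: 258 + 128 = 386
Selection 13: 386 + 128 = 514
Selection 14: 514 + 128 = 642
Selection 15: 642 + 128 = 770
Selection 16: 770 + 128 = 898
Selection 17: 898 + 128 = 1026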